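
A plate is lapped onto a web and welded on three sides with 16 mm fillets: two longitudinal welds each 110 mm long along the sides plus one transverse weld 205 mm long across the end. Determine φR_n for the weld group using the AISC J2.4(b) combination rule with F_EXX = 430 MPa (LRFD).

t_e = 0.707 × 16 = 11.31 mm.
R_nwl = 0.6 × 430 × 11.31 × 220 × 10⁻³ = 642.1 kN (longitudinal, 2 welds).
R_nwt = 0.6 × 430 × 11.31 × 205 × 10⁻³ = 598.3 kN (transverse, base value).
(i) R_nwl + R_nwt = 1240 kN; (ii) 0.85 R_nwl + 1.5 R_nwt = 1443 kN.
R_n = max = 1443 kN [governs: (ii)]; φR_n = 1082 kN.

φR_n ≈ 1080 kN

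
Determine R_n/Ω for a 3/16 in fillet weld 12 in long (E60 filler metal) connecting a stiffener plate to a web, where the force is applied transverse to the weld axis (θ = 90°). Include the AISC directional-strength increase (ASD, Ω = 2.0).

R_n/Ω ≈ 43 kips

E60XX → F_EXX = 60 ksi.
t_e = 0.707 × 0.1875 = 0.1326 in; A_we = 0.1326 × 12 = 1.591 in².
Directional factor: 1.0 + 0.5 sin^1.5(90°) = 1.5.
F_nw = 0.6 × 60 × 1.5 = 54 ksi.
R_n/Ω = (54 × 1.591) / 2.0 = 42.95 kips.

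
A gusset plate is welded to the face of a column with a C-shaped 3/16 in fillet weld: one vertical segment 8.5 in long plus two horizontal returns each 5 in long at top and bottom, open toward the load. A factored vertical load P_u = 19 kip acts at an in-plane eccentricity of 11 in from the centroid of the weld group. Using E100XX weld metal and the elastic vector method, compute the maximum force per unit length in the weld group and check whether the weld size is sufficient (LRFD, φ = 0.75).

E100XX → F_EXX = 100 ksi.
Total weld length L_w = 18.5 in. Treat welds as unit-width lines.
Centroid: x̄ = 2×5×2.5 / 18.5 = 1.351 in from the vertical weld.
Polar moment about centroid: J = I_x + I_y = [8.5³/12 + 2×5×4.25²] + [8.5×1.351² + 2(5³/12 + 5×1.149²)] = 281.4 in³.
Direct shear f_v = P/L_w = 19 / 18.5 = 1.027 kip/in (vertical).
Torsion M = P·e = 19 × 11 = 209 kip·in.
Critical point at (x, y) = (3.649, 4.25) from centroid. f_tx = M·y/J = 3.157 kip/in; f_ty = M·x/J = 2.71 kip/in.
Resultant f_max = √[f_tx² + (f_v + f_ty)²] = √[3.157² + (1.027 + 2.71)²] = 4.892 kip/in.
Capacity per unit length: φr_n = 0.75 × 0.6 × 100 × (0.707 × 0.1875) = 5.965 kip/in.
4.892 ≤ 5.965 → adequate.

f_max ≈ 4.89 kip/in; adequate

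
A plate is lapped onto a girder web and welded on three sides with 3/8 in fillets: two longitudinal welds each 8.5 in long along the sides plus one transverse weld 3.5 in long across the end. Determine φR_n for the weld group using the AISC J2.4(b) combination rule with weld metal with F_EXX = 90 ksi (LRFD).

t_e = 0.707 × 0.375 = 0.2651 in.
R_nwl = 0.6 × 90 × 0.2651 × 17 = 243.4 kip (longitudinal, 2 welds).
R_nwt = 0.6 × 90 × 0.2651 × 3.5 = 50.11 kip (transverse, base value).
(i) R_nwl + R_nwt = 293.5 kip; (ii) 0.85 R_nwl + 1.5 R_nwt = 282 kip.
R_n = max = 293.5 kip [governs: (i)]; φR_n = 220.1 kip.

φR_n ≈ 220 kip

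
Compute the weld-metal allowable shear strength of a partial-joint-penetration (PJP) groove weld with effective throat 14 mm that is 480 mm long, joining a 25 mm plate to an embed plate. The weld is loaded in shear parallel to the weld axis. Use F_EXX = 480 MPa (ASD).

Effective throat (given) t_e = 14 mm.
A_we = 14 × 480 = 6720 mm².
F_nw = 0.6 F_EXX = 288 MPa.
R_n/Ω = (288 × 6720) / 2.0 × 10⁻³ = 967.7 kN.

R_n/Ω ≈ 968 kN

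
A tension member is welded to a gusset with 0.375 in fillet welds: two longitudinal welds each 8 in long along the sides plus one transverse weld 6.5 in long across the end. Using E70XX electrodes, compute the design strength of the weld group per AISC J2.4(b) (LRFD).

φR_n ≈ 195 kips

E70XX → F_EXX = 70 ksi.
t_e = 0.707 × 0.375 = 0.2651 in.
R_nwl = 0.6 × 70 × 0.2651 × 16 = 178.2 kips (longitudinal, 2 welds).
R_nwt = 0.6 × 70 × 0.2651 × 6.5 = 72.38 kips (transverse, base value).
(i) R_nwl + R_nwt = 250.5 kips; (ii) 0.85 R_nwl + 1.5 R_nwt = 260 kips.
R_n = max = 260 kips [governs: (ii)]; φR_n = 195 kips.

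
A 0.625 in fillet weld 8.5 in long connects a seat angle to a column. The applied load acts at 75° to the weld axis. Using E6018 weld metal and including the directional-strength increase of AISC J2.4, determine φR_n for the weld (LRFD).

E60XX → F_EXX = 60 ksi.
t_e = 0.707 × 0.625 = 0.4419 in; A_we = 0.4419 × 8.5 = 3.756 in².
Directional factor: 1.0 + 0.5 sin^1.5(75°) = 1.475.
F_nw = 0.6 × 60 × 1.475 = 53.09 ksi.
φR_n = 0.75 × 53.09 × 3.756 = 149.5 kips.

φR_n ≈ 150 kips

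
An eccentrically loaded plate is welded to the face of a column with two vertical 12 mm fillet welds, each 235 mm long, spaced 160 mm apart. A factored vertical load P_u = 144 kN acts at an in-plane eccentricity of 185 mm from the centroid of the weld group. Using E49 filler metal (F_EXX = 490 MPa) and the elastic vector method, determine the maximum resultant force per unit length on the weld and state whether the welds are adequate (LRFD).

f_max ≈ 940 N/mm; adequate

Total weld length L_w = 470 mm. Treat welds as unit-width lines.
Polar moment about centroid: J = 2[d³/12 + d(b/2)²] = 2[235³/12 + 235×80²] = 5171000 mm³.
Direct shear f_v = P/L_w = 144×10³ / 470 = 306.4 N/mm (vertical).
Torsion M = P·e = 144×10³ × 185 = 26640000 N·mm.
Critical point at (x, y) = (80, 117.5) from centroid. f_tx = M·y/J = 605.3 N/mm; f_ty = M·x/J = 412.1 N/mm.
Resultant f_max = √[f_tx² + (f_v + f_ty)²] = √[605.3² + (306.4 + 412.1)²] = 939.5 N/mm.
Capacity per unit length: φr_n = 0.75 × 0.6 × 490 × (0.707 × 12) = 1871 N/mm.
939.5 ≤ 1871 → adequate.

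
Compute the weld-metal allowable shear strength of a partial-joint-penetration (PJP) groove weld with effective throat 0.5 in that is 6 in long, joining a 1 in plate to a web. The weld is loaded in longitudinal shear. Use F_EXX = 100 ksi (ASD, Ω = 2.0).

R_n/Ω ≈ 90 kip

Effective throat (given) t_e = 0.5 in.
A_we = 0.5 × 6 = 3 in².
F_nw = 0.6 F_EXX = 60 ksi.
R_n/Ω = (60 × 3) / 2.0 = 90 kip.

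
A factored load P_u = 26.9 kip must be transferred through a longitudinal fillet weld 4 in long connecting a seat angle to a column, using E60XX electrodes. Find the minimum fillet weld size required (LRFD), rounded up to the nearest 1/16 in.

w = 3/8 in

E60XX → F_EXX = 60 ksi.
Total weld length L = 4 in.
Required throat t_e = P_u / (φ × 0.6 F_EXX × L) = 26.9 / (0.75 × 0.6 × 60 × 4) = 0.2491 in.
Required leg w = t_e / 0.707 = 0.3523 in → use 3/8 in.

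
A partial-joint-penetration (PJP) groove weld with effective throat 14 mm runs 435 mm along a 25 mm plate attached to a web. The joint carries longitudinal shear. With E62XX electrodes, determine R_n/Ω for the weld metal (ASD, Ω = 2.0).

R_n/Ω ≈ 1130 kN

E62XX → F_EXX = 620 MPa.
Effective throat (given) t_e = 14 mm.
A_we = 14 × 435 = 6090 mm².
F_nw = 0.6 F_EXX = 372 MPa.
R_n/Ω = (372 × 6090) / 2.0 × 10⁻³ = 1133 kN.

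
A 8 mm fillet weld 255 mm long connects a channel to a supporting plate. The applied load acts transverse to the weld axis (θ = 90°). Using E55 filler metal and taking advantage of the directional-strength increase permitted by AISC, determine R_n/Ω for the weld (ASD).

E55XX → F_EXX = 550 MPa.
t_e = 0.707 × 8 = 5.656 mm; A_we = 5.656 × 255 = 1442 mm².
Directional factor: 1.0 + 0.5 sin^1.5(90°) = 1.5.
F_nw = 0.6 × 550 × 1.5 = 495 MPa.
R_n/Ω = (495 × 1442) / 2.0 × 10⁻³ = 357 kN.

R_n/Ω ≈ 357 kN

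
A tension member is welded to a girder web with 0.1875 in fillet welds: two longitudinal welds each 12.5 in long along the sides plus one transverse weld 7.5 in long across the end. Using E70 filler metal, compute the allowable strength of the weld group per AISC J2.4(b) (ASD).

R_n/Ω ≈ 90.5 kip

E70XX → F_EXX = 70 ksi.
t_e = 0.707 × 0.1875 = 0.1326 in.
R_nwl = 0.6 × 70 × 0.1326 × 25 = 139.2 kip (longitudinal, 2 welds).
R_nwt = 0.6 × 70 × 0.1326 × 7.5 = 41.76 kip (transverse, base value).
(i) R_nwl + R_nwt = 180.9 kip; (ii) 0.85 R_nwl + 1.5 R_nwt = 180.9 kip.
R_n = max = 180.9 kip [governs: (i)]; R_n/Ω = 90.47 kip.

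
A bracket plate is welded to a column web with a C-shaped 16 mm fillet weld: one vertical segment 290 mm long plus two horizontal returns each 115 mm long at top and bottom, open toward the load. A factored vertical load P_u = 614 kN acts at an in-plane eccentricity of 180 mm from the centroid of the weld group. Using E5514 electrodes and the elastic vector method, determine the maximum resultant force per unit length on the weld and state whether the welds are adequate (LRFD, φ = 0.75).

f_max ≈ 3270 N/mm; NOT adequate

E55XX → F_EXX = 550 MPa.
Total weld length L_w = 520 mm. Treat welds as unit-width lines.
Centroid: x̄ = 2×115×57.5 / 520 = 25.43 mm from the vertical weld.
Polar moment about centroid: J = I_x + I_y = [290³/12 + 2×115×145²] + [290×25.43² + 2(115³/12 + 115×32.07²)] = 7546000 mm³.
Direct shear f_v = P/L_w = 614×10³ / 520 = 1181 N/mm (vertical).
Torsion M = P·e = 614×10³ × 180 = 110520000 N·mm.
Critical point at (x, y) = (89.57, 145) from centroid. f_tx = M·y/J = 2124 N/mm; f_ty = M·x/J = 1312 N/mm.
Resultant f_max = √[f_tx² + (f_v + f_ty)²] = √[2124² + (1181 + 1312)²] = 3275 N/mm.
Capacity per unit length: φr_n = 0.75 × 0.6 × 550 × (0.707 × 16) = 2800 N/mm.
3275 > 2800 → NOT adequate.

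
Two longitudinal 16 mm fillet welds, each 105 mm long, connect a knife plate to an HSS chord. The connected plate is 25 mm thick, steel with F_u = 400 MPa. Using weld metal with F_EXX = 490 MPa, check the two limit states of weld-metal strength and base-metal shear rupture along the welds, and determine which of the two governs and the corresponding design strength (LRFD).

t_e = 0.707 × 16 = 11.31 mm; L = 210 mm.
Weld metal: φR_n = 0.75 × 0.6 × 490 × 11.31 × 210 × 10⁻³ = 523.8 kN.
Base metal (shear rupture): φR_n = 0.75 × 0.6 × 400 × 25 × 210 × 10⁻³ = 945 kN.
Governing: weld metal.

φR_n ≈ 524 kN (weld metal governs)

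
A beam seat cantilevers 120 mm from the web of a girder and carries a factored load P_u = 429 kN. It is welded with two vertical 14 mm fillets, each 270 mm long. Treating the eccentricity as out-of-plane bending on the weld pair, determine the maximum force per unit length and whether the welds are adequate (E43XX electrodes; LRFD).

E43XX → F_EXX = 430 MPa.
L_w = 2 × 270 = 540 mm; section modulus (unit throat) S = 2 × L²/6 = 24300 mm².
Direct shear f_v = P/L_w = 429×10³/540 = 794.4 N/mm.
Moment M = P × e = 429×10³ × 120 = 51480000 N·mm; bending f_b = M/S = 2119 N/mm.
f_max = √(f_v² + f_b²) = √(794.4² + 2119²) = 2263 N/mm.
φr_n = 0.75 × 0.6 × 430 × (0.707 × 14) = 1915 N/mm → NOT adequate.

f_max ≈ 2260 N/mm; NOT adequate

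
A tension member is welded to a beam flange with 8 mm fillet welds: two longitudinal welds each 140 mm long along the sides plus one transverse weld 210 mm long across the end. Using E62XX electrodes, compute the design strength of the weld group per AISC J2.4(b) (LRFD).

E62XX → F_EXX = 620 MPa.
t_e = 0.707 × 8 = 5.656 mm.
R_nwl = 0.6 × 620 × 5.656 × 280 × 10⁻³ = 589.1 kN (longitudinal, 2 welds).
R_nwt = 0.6 × 620 × 5.656 × 210 × 10⁻³ = 441.8 kN (transverse, base value).
(i) R_nwl + R_nwt = 1031 kN; (ii) 0.85 R_nwl + 1.5 R_nwt = 1164 kN.
R_n = max = 1164 kN [governs: (ii)]; φR_n = 872.6 kN.

φR_n ≈ 873 kN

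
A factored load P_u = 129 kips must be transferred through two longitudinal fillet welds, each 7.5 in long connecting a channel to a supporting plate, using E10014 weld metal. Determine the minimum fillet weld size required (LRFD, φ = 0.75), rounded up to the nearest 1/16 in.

E100XX → F_EXX = 100 ksi.
Total weld length L = 15 in.
Required throat t_e = P_u / (φ × 0.6 F_EXX × L) = 129 / (0.75 × 0.6 × 100 × 15) = 0.1911 in.
Required leg w = t_e / 0.707 = 0.2703 in → use 5/16 in.

w = 5/16 in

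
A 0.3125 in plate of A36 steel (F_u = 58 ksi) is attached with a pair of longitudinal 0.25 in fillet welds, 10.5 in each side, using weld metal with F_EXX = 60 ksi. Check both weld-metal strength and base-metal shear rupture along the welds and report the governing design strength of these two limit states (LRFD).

t_e = 0.707 × 0.25 = 0.1767 in; L = 21 in.
Weld metal: φR_n = 0.75 × 0.6 × 60 × 0.1767 × 21 = 100.2 kip.
Base metal (shear rupture): φR_n = 0.75 × 0.6 × 58 × 0.3125 × 21 = 171.3 kip.
Governing: weld metal.

φR_n ≈ 100 kip (weld metal governs)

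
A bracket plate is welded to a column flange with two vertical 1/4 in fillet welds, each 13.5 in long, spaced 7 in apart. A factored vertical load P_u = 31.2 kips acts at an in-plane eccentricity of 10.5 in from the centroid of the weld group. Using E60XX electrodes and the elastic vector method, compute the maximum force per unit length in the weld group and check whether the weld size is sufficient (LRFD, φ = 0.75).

E60XX → F_EXX = 60 ksi.
Total weld length L_w = 27 in. Treat welds as unit-width lines.
Polar moment about centroid: J = 2[d³/12 + d(b/2)²] = 2[13.5³/12 + 13.5×3.5²] = 740.8 in³.
Direct shear f_v = P/L_w = 31.2 / 27 = 1.156 kip/in (vertical).
Torsion M = P·e = 31.2 × 10.5 = 327.6 kip·in.
Critical point at (x, y) = (3.5, 6.75) from centroid. f_tx = M·y/J = 2.985 kip/in; f_ty = M·x/J = 1.548 kip/in.
Resultant f_max = √[f_tx² + (f_v + f_ty)²] = √[2.985² + (1.156 + 1.548)²] = 4.027 kip/in.
Capacity per unit length: φr_n = 0.75 × 0.6 × 60 × (0.707 × 0.25) = 4.772 kip/in.
4.027 ≤ 4.772 → adequate.

f_max ≈ 4.03 kip/in; adequate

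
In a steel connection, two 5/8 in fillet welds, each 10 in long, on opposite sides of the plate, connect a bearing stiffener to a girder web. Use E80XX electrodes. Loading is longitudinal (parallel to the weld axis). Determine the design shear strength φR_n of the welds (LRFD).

φR_n ≈ 318 kip

E80XX → F_EXX = 80 ksi.
Effective throat t_e = 0.707 × 0.625 = 0.4419 in.
Total length L = 20 in; A_we = 0.4419 × 20 = 8.837 in².
F_nw = 0.6 F_EXX = 0.6 × 80 = 48 ksi.
φR_n = 0.75 × 48 × 8.837 = 318.1 kip.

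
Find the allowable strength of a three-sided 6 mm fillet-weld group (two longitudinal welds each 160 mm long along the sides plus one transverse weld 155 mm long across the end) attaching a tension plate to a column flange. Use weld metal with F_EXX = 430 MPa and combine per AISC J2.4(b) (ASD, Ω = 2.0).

t_e = 0.707 × 6 = 4.242 mm.
R_nwl = 0.6 × 430 × 4.242 × 320 × 10⁻³ = 350.2 kN (longitudinal, 2 welds).
R_nwt = 0.6 × 430 × 4.242 × 155 × 10⁻³ = 169.6 kN (transverse, base value).
(i) R_nwl + R_nwt = 519.9 kN; (ii) 0.85 R_nwl + 1.5 R_nwt = 552.1 kN.
R_n = max = 552.1 kN [governs: (ii)]; R_n/Ω = 276.1 kN.

R_n/Ω ≈ 276 kN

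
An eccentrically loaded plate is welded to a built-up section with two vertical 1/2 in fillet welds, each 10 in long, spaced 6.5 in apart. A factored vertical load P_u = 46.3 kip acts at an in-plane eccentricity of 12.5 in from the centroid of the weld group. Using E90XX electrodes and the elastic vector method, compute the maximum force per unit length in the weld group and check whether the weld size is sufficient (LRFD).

f_max ≈ 10.6 kip/in; adequate

E90XX → F_EXX = 90 ksi.
Total weld length L_w = 20 in. Treat welds as unit-width lines.
Polar moment about centroid: J = 2[d³/12 + d(b/2)²] = 2[10³/12 + 10×3.25²] = 377.9 in³.
Direct shear f_v = P/L_w = 46.3 / 20 = 2.315 kip/in (vertical).
Torsion M = P·e = 46.3 × 12.5 = 578.75 kip·in.
Critical point at (x, y) = (3.25, 5) from centroid. f_tx = M·y/J = 7.657 kip/in; f_ty = M·x/J = 4.977 kip/in.
Resultant f_max = √[f_tx² + (f_v + f_ty)²] = √[7.657² + (2.315 + 4.977)²] = 10.57 kip/in.
Capacity per unit length: φr_n = 0.75 × 0.6 × 90 × (0.707 × 0.5) = 14.32 kip/in.
10.57 ≤ 14.32 → adequate.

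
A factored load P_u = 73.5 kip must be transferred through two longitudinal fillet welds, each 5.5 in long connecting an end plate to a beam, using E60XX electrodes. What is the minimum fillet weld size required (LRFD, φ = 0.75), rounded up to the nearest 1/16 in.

E60XX → F_EXX = 60 ksi.
Total weld length L = 11 in.
Required throat t_e = P_u / (φ × 0.6 F_EXX × L) = 73.5 / (0.75 × 0.6 × 60 × 11) = 0.2475 in.
Required leg w = t_e / 0.707 = 0.35 in → use 3/8 in.

w = 3/8 in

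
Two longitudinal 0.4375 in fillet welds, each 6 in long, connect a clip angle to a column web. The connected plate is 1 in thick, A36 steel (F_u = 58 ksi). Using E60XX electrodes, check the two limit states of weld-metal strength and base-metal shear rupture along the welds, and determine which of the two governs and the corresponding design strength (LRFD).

E60XX → F_EXX = 60 ksi.
t_e = 0.707 × 0.4375 = 0.3093 in; L = 12 in.
Weld metal: φR_n = 0.75 × 0.6 × 60 × 0.3093 × 12 = 100.2 kips.
Base metal (shear rupture): φR_n = 0.75 × 0.6 × 58 × 1 × 12 = 313.2 kips.
Governing: weld metal.

φR_n ≈ 100 kips (weld metal governs)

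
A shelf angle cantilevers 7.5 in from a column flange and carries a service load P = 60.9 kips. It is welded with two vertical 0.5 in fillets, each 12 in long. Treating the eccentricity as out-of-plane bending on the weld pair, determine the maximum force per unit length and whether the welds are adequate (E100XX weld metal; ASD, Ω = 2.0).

E100XX → F_EXX = 100 ksi.
L_w = 2 × 12 = 24 in; section modulus (unit throat) S = 2 × L²/6 = 48 in².
Direct shear f_v = P/L_w = 60.9/24 = 2.538 kip/in.
Moment M = P × e = 60.9 × 7.5 = 456.75 kip·in; bending f_b = M/S = 9.516 kip/in.
f_max = √(f_v² + f_b²) = √(2.538² + 9.516²) = 9.848 kip/in.
r_n/Ω = (1/2.0) × 0.6 × 100 × (0.707 × 0.5) = 10.6 kip/in → adequate.

f_max ≈ 9.85 kip/in; adequate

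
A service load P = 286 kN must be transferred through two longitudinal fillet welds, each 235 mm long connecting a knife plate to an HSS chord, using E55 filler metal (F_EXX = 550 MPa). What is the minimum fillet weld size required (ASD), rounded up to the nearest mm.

w = 6 mm

Total weld length L = 470 mm.
Required throat t_e = P × Ω / (0.6 F_EXX × L) = 286 × 2.0 / (0.6 × 550 × 470 × 10⁻³) = 3.688 mm.
Required leg w = t_e / 0.707 = 5.216 mm → use 6 mm.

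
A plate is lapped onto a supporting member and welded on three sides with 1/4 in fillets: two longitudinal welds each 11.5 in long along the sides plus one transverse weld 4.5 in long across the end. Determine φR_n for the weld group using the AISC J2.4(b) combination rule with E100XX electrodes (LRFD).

φR_n ≈ 219 kip

E100XX → F_EXX = 100 ksi.
t_e = 0.707 × 0.25 = 0.1767 in.
R_nwl = 0.6 × 100 × 0.1767 × 23 = 243.9 kip (longitudinal, 2 welds).
R_nwt = 0.6 × 100 × 0.1767 × 4.5 = 47.72 kip (transverse, base value).
(i) R_nwl + R_nwt = 291.6 kip; (ii) 0.85 R_nwl + 1.5 R_nwt = 278.9 kip.
R_n = max = 291.6 kip [governs: (i)]; φR_n = 218.7 kip.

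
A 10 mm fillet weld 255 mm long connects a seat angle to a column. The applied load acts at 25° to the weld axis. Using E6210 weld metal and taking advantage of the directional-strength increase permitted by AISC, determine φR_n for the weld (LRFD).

φR_n ≈ 572 kN

E62XX → F_EXX = 620 MPa.
t_e = 0.707 × 10 = 7.07 mm; A_we = 7.07 × 255 = 1803 mm².
Directional factor: 1.0 + 0.5 sin^1.5(25°) = 1.137.
F_nw = 0.6 × 620 × 1.137 = 423.1 MPa.
φR_n = 0.75 × 423.1 × 1803 × 10⁻³ = 572.1 kN.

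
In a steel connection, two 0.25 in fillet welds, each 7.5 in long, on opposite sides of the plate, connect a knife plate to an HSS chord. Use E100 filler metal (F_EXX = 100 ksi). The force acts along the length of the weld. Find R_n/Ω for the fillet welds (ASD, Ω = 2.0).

Effective throat t_e = 0.707 × 0.25 = 0.1767 in.
Total length L = 15 in; A_we = 0.1767 × 15 = 2.651 in².
F_nw = 0.6 F_EXX = 0.6 × 100 = 60 ksi.
R_n = 60 × 2.651 = 159.1 kips; R_n/Ω = 159.1/2.0 = 79.54 kips.

R_n/Ω ≈ 79.5 kips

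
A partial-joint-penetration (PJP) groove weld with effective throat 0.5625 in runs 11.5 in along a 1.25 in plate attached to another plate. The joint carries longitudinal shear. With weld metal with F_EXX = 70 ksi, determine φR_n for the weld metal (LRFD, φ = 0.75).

φR_n ≈ 204 kip

Effective throat (given) t_e = 0.5625 in.
A_we = 0.5625 × 11.5 = 6.469 in².
F_nw = 0.6 F_EXX = 42 ksi.
φR_n = 0.75 × 42 × 6.469 = 203.8 kip.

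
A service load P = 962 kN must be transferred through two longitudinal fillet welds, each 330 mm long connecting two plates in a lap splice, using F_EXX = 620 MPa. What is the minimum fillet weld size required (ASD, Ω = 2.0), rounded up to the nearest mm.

w = 12 mm

Total weld length L = 660 mm.
Required throat t_e = P × Ω / (0.6 F_EXX × L) = 962 × 2.0 / (0.6 × 620 × 660 × 10⁻³) = 7.836 mm.
Required leg w = t_e / 0.707 = 11.08 mm → use 12 mm.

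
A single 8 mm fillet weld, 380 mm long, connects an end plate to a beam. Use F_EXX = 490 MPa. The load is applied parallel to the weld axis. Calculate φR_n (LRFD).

φR_n ≈ 474 kN

Effective throat t_e = 0.707 × 8 = 5.656 mm.
Total length L = 380 mm; A_we = 5.656 × 380 = 2149 mm².
F_nw = 0.6 F_EXX = 0.6 × 490 = 294 MPa.
φR_n = 0.75 × 294 × 2149 × 10⁻³ = 473.9 kN.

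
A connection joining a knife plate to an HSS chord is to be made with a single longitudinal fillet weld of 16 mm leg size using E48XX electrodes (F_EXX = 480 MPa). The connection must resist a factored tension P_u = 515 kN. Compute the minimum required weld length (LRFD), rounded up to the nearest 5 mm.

Throat t_e = 0.707 × 16 = 11.31 mm.
φr_n = 0.75 × 0.6 × 480 × 11.31 × 10⁻³ = 2.443 kN/mm.
L_req = P_u / φr_n = 515 / 2.443 = 210.8 mm total.
Round up → use L = 215 mm.

L = 215 mm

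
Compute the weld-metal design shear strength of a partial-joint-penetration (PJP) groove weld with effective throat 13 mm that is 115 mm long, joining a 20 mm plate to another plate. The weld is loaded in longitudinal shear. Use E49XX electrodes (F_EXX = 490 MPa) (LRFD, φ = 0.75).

φR_n ≈ 330 kN

Effective throat (given) t_e = 13 mm.
A_we = 13 × 115 = 1495 mm².
F_nw = 0.6 F_EXX = 294 MPa.
φR_n = 0.75 × 294 × 1495 × 10⁻³ = 329.6 kN.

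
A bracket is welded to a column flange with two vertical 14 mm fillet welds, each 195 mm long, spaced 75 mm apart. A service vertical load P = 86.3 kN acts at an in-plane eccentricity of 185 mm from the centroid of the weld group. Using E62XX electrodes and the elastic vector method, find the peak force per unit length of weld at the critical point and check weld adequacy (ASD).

E62XX → F_EXX = 620 MPa.
Total weld length L_w = 390 mm. Treat welds as unit-width lines.
Polar moment about centroid: J = 2[d³/12 + d(b/2)²] = 2[195³/12 + 195×37.5²] = 1784000 mm³.
Direct shear f_v = P/L_w = 86.3×10³ / 390 = 221.3 N/mm (vertical).
Torsion M = P·e = 86.3×10³ × 185 = 15966000 N·mm.
Critical point at (x, y) = (37.5, 97.5) from centroid. f_tx = M·y/J = 872.4 N/mm; f_ty = M·x/J = 335.6 N/mm.
Resultant f_max = √[f_tx² + (f_v + f_ty)²] = √[872.4² + (221.3 + 335.6)²] = 1035 N/mm.
Capacity per unit length: r_n/Ω = (1/2.0) × 0.6 × 620 × (0.707 × 14) = 1841 N/mm.
1035 ≤ 1841 → adequate.

f_max ≈ 1030 N/mm; adequate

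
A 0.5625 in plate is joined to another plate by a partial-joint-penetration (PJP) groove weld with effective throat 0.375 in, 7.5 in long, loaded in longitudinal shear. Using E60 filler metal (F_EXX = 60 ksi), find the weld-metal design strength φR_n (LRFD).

Effective throat (given) t_e = 0.375 in.
A_we = 0.375 × 7.5 = 2.812 in².
F_nw = 0.6 F_EXX = 36 ksi.
φR_n = 0.75 × 36 × 2.812 = 75.94 kips.

φR_n ≈ 75.9 kips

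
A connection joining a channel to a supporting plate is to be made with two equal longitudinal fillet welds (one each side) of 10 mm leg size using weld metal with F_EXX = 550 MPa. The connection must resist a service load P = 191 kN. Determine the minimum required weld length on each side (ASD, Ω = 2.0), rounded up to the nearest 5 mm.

L = 85 mm on each side

Throat t_e = 0.707 × 10 = 7.07 mm.
r_n/Ω = (0.6 × 550 × 7.07) / 2.0 = 1167 N/mm = 1.167 kN/mm.
L_req = P / (r_n/Ω) = 191 / 1.167 = 163.7 mm total.
Per side: 163.7 / 2 = 81.87 mm.
Round up → use L = 85 mm on each side.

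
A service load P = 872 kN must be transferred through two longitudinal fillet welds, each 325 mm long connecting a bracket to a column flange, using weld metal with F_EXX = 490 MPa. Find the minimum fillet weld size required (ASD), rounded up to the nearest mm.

Total weld length L = 650 mm.
Required throat t_e = P × Ω / (0.6 F_EXX × L) = 872 × 2.0 / (0.6 × 490 × 650 × 10⁻³) = 9.126 mm.
Required leg w = t_e / 0.707 = 12.91 mm → use 13 mm.

w = 13 mm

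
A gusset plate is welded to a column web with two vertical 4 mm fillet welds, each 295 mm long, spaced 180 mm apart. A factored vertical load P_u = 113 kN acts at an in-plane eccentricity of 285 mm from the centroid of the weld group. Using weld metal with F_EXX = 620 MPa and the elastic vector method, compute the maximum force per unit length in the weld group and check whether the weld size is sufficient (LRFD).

f_max ≈ 733 N/mm; adequate

Total weld length L_w = 590 mm. Treat welds as unit-width lines.
Polar moment about centroid: J = 2[d³/12 + d(b/2)²] = 2[295³/12 + 295×90²] = 9058000 mm³.
Direct shear f_v = P/L_w = 113×10³ / 590 = 191.5 N/mm (vertical).
Torsion M = P·e = 113×10³ × 285 = 32205000 N·mm.
Critical point at (x, y) = (90, 147.5) from centroid. f_tx = M·y/J = 524.4 N/mm; f_ty = M·x/J = 320 N/mm.
Resultant f_max = √[f_tx² + (f_v + f_ty)²] = √[524.4² + (191.5 + 320)²] = 732.6 N/mm.
Capacity per unit length: φr_n = 0.75 × 0.6 × 620 × (0.707 × 4) = 789 N/mm.
732.6 ≤ 789 → adequate.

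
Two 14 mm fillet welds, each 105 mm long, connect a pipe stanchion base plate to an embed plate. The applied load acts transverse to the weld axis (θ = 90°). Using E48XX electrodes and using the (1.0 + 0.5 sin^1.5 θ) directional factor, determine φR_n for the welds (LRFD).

E48XX → F_EXX = 480 MPa.
t_e = 0.707 × 14 = 9.898 mm; A_we = 9.898 × 210 = 2079 mm².
Directional factor: 1.0 + 0.5 sin^1.5(90°) = 1.5.
F_nw = 0.6 × 480 × 1.5 = 432 MPa.
φR_n = 0.75 × 432 × 2079 × 10⁻³ = 673.5 kN.

φR_n ≈ 673 kN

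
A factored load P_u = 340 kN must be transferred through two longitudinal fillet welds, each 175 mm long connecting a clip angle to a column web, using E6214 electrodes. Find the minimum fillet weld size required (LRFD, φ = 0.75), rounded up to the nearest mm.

w = 5 mm

E62XX → F_EXX = 620 MPa.
Total weld length L = 350 mm.
Required throat t_e = P_u / (φ × 0.6 F_EXX × L) = 340 / (0.75 × 0.6 × 620 × 350 × 10⁻³) = 3.482 mm.
Required leg w = t_e / 0.707 = 4.925 mm → use 5 mm.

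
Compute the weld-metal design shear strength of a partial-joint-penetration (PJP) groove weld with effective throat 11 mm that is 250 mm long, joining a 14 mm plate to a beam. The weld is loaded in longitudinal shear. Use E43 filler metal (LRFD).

E43XX → F_EXX = 430 MPa.
Effective throat (given) t_e = 11 mm.
A_we = 11 × 250 = 2750 mm².
F_nw = 0.6 F_EXX = 258 MPa.
φR_n = 0.75 × 258 × 2750 × 10⁻³ = 532.1 kN.

φR_n ≈ 532 kN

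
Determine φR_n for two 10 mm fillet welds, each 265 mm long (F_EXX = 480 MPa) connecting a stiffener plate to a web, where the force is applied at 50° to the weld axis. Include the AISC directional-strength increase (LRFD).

φR_n ≈ 1080 kN

t_e = 0.707 × 10 = 7.07 mm; A_we = 7.07 × 530 = 3747 mm².
Directional factor: 1.0 + 0.5 sin^1.5(50°) = 1.335.
F_nw = 0.6 × 480 × 1.335 = 384.5 MPa.
φR_n = 0.75 × 384.5 × 3747 × 10⁻³ = 1081 kN.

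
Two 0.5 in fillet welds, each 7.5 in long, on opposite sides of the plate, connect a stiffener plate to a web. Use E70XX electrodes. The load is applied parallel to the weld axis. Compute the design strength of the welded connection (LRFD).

φR_n ≈ 167 kips

E70XX → F_EXX = 70 ksi.
Effective throat t_e = 0.707 × 0.5 = 0.3535 in.
Total length L = 15 in; A_we = 0.3535 × 15 = 5.302 in².
F_nw = 0.6 F_EXX = 0.6 × 70 = 42 ksi.
φR_n = 0.75 × 42 × 5.302 = 167 kips.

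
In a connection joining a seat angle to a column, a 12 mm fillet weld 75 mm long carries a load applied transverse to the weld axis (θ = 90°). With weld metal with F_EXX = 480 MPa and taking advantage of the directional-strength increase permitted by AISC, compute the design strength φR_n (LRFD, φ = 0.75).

t_e = 0.707 × 12 = 8.484 mm; A_we = 8.484 × 75 = 636.3 mm².
Directional factor: 1.0 + 0.5 sin^1.5(90°) = 1.5.
F_nw = 0.6 × 480 × 1.5 = 432 MPa.
φR_n = 0.75 × 432 × 636.3 × 10⁻³ = 206.2 kN.

φR_n ≈ 206 kN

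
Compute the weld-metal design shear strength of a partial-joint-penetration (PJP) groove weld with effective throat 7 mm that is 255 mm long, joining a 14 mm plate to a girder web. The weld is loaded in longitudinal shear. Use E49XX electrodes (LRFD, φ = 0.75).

E49XX → F_EXX = 490 MPa.
Effective throat (given) t_e = 7 mm.
A_we = 7 × 255 = 1785 mm².
F_nw = 0.6 F_EXX = 294 MPa.
φR_n = 0.75 × 294 × 1785 × 10⁻³ = 393.6 kN.

φR_n ≈ 394 kN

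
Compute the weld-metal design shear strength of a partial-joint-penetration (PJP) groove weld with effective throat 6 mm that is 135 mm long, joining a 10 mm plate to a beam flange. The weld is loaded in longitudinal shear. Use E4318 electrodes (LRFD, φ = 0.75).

φR_n ≈ 157 kN

E43XX → F_EXX = 430 MPa.
Effective throat (given) t_e = 6 mm.
A_we = 6 × 135 = 810 mm².
F_nw = 0.6 F_EXX = 258 MPa.
φR_n = 0.75 × 258 × 810 × 10⁻³ = 156.7 kN.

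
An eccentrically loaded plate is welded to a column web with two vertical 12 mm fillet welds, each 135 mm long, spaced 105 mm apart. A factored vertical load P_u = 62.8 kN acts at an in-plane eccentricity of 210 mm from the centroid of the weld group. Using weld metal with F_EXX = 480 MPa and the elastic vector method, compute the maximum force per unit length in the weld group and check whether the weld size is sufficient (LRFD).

f_max ≈ 1130 N/mm; adequate

Total weld length L_w = 270 mm. Treat welds as unit-width lines.
Polar moment about centroid: J = 2[d³/12 + d(b/2)²] = 2[135³/12 + 135×52.5²] = 1154000 mm³.
Direct shear f_v = P/L_w = 62.8×10³ / 270 = 232.6 N/mm (vertical).
Torsion M = P·e = 62.8×10³ × 210 = 13188000 N·mm.
Critical point at (x, y) = (52.5, 67.5) from centroid. f_tx = M·y/J = 771.2 N/mm; f_ty = M·x/J = 599.8 N/mm.
Resultant f_max = √[f_tx² + (f_v + f_ty)²] = √[771.2² + (232.6 + 599.8)²] = 1135 N/mm.
Capacity per unit length: φr_n = 0.75 × 0.6 × 480 × (0.707 × 12) = 1833 N/mm.
1135 ≤ 1833 → adequate.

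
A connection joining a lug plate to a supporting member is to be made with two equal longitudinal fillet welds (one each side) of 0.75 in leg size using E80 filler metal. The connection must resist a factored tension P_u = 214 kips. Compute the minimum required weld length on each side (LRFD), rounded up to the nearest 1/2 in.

E80XX → F_EXX = 80 ksi.
Throat t_e = 0.707 × 0.75 = 0.5302 in.
φr_n = 0.75 × 0.6 × 80 × 0.5302 = 19.09 kips/in.
L_req = P_u / φr_n = 214 / 19.09 = 11.21 in total.
Per side: 11.21 / 2 = 5.605 in.
Round up → use L = 6 in on each side.

L = 6 in on each side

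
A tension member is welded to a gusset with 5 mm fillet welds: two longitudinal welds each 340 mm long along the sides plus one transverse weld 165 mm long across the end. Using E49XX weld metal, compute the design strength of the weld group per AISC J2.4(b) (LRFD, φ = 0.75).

E49XX → F_EXX = 490 MPa.
t_e = 0.707 × 5 = 3.535 mm.
R_nwl = 0.6 × 490 × 3.535 × 680 × 10⁻³ = 706.7 kN (longitudinal, 2 welds).
R_nwt = 0.6 × 490 × 3.535 × 165 × 10⁻³ = 171.5 kN (transverse, base value).
(i) R_nwl + R_nwt = 878.2 kN; (ii) 0.85 R_nwl + 1.5 R_nwt = 857.9 kN.
R_n = max = 878.2 kN [governs: (i)]; φR_n = 658.7 kN.

φR_n ≈ 659 kN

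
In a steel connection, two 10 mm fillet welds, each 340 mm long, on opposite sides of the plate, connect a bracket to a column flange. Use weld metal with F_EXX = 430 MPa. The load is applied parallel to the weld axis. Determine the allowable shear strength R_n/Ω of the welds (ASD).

Effective throat t_e = 0.707 × 10 = 7.07 mm.
Total length L = 680 mm; A_we = 7.07 × 680 = 4808 mm².
F_nw = 0.6 F_EXX = 0.6 × 430 = 258 MPa.
R_n = 258 × 4808 × 10⁻³ = 1240 kN; R_n/Ω = 1240/2.0 = 620.2 kN.

R_n/Ω ≈ 620 kN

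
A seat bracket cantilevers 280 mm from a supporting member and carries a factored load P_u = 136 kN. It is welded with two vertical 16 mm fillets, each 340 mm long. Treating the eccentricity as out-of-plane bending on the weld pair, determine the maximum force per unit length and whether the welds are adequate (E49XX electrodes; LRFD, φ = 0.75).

E49XX → F_EXX = 490 MPa.
L_w = 2 × 340 = 680 mm; section modulus (unit throat) S = 2 × L²/6 = 38530 mm².
Direct shear f_v = P/L_w = 136×10³/680 = 200 N/mm.
Moment M = P × e = 136×10³ × 280 = 38080000 N·mm; bending f_b = M/S = 988.2 N/mm.
f_max = √(f_v² + f_b²) = √(200² + 988.2²) = 1008 N/mm.
φr_n = 0.75 × 0.6 × 490 × (0.707 × 16) = 2494 N/mm → adequate.

f_max ≈ 1010 N/mm; adequate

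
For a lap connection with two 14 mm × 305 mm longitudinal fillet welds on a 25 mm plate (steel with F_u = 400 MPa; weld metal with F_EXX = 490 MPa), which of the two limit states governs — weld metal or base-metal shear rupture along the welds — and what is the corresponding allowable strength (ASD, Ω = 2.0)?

R_n/Ω ≈ 888 kN (weld metal governs)

t_e = 0.707 × 14 = 9.898 mm; L = 610 mm.
Weld metal: R_n/Ω = (1/2.0) × 0.6 × 490 × 9.898 × 610 × 10⁻³ = 887.6 kN.
Base metal (shear rupture): R_n/Ω = (1/2.0) × 0.6 × 400 × 25 × 610 × 10⁻³ = 1830 kN.
Governing: weld metal.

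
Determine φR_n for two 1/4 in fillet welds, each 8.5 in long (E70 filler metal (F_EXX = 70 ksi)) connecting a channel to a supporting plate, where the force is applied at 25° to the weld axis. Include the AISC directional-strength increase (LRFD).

t_e = 0.707 × 0.25 = 0.1767 in; A_we = 0.1767 × 17 = 3.005 in².
Directional factor: 1.0 + 0.5 sin^1.5(25°) = 1.137.
F_nw = 0.6 × 70 × 1.137 = 47.77 ksi.
φR_n = 0.75 × 47.77 × 3.005 = 107.7 kips.

φR_n ≈ 108 kips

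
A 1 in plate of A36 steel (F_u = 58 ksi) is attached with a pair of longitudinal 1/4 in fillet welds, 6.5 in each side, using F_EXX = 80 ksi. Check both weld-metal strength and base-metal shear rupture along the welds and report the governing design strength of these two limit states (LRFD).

t_e = 0.707 × 0.25 = 0.1767 in; L = 13 in.
Weld metal: φR_n = 0.75 × 0.6 × 80 × 0.1767 × 13 = 82.72 kips.
Base metal (shear rupture): φR_n = 0.75 × 0.6 × 58 × 1 × 13 = 339.3 kips.
Governing: weld metal.

φR_n ≈ 82.7 kips (weld metal governs)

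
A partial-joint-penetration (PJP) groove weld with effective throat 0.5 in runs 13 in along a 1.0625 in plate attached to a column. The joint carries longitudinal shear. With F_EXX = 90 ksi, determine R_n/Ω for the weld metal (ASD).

R_n/Ω ≈ 176 kip

Effective throat (given) t_e = 0.5 in.
A_we = 0.5 × 13 = 6.5 in².
F_nw = 0.6 F_EXX = 54 ksi.
R_n/Ω = (54 × 6.5) / 2.0 = 175.5 kip.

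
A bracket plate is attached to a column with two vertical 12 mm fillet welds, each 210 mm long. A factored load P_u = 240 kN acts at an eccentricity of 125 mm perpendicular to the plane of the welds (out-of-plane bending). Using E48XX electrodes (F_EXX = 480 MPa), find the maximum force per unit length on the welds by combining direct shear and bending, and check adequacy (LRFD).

f_max ≈ 2120 N/mm; NOT adequate

L_w = 2 × 210 = 420 mm; section modulus (unit throat) S = 2 × L²/6 = 14700 mm².
Direct shear f_v = P/L_w = 240×10³/420 = 571.4 N/mm.
Moment M = P × e = 240×10³ × 125 = 30000000 N·mm; bending f_b = M/S = 2041 N/mm.
f_max = √(f_v² + f_b²) = √(571.4² + 2041²) = 2119 N/mm.
φr_n = 0.75 × 0.6 × 480 × (0.707 × 12) = 1833 N/mm → NOT adequate.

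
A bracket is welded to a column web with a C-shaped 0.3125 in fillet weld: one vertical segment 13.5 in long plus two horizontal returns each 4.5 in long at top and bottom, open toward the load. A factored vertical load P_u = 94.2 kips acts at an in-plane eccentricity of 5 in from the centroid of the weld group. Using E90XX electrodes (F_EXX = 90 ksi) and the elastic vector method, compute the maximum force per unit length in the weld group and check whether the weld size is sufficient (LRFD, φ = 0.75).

f_max ≈ 8.31 kip/in; adequate

Total weld length L_w = 22.5 in. Treat welds as unit-width lines.
Centroid: x̄ = 2×4.5×2.25 / 22.5 = 0.9 in from the vertical weld.
Polar moment about centroid: J = I_x + I_y = [13.5³/12 + 2×4.5×6.75²] + [13.5×0.9² + 2(4.5³/12 + 4.5×1.35²)] = 657.6 in³.
Direct shear f_v = P/L_w = 94.2 / 22.5 = 4.187 kip/in (vertical).
Torsion M = P·e = 94.2 × 5 = 471 kip·in.
Critical point at (x, y) = (3.6, 6.75) from centroid. f_tx = M·y/J = 4.834 kip/in; f_ty = M·x/J = 2.578 kip/in.
Resultant f_max = √[f_tx² + (f_v + f_ty)²] = √[4.834² + (4.187 + 2.578)²] = 8.315 kip/in.
Capacity per unit length: φr_n = 0.75 × 0.6 × 90 × (0.707 × 0.3125) = 8.948 kip/in.
8.315 ≤ 8.948 → adequate.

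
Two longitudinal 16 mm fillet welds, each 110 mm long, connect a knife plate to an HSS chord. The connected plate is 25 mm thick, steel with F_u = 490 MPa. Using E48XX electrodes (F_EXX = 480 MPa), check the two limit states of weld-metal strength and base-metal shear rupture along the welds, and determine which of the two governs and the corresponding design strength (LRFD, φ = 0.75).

t_e = 0.707 × 16 = 11.31 mm; L = 220 mm.
Weld metal: φR_n = 0.75 × 0.6 × 480 × 11.31 × 220 × 10⁻³ = 537.5 kN.
Base metal (shear rupture): φR_n = 0.75 × 0.6 × 490 × 25 × 220 × 10⁻³ = 1213 kN.
Governing: weld metal.

φR_n ≈ 538 kN (weld metal governs)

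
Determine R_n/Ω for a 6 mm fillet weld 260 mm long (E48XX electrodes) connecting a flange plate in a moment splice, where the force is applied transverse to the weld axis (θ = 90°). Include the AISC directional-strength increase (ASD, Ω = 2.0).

E48XX → F_EXX = 480 MPa.
t_e = 0.707 × 6 = 4.242 mm; A_we = 4.242 × 260 = 1103 mm².
Directional factor: 1.0 + 0.5 sin^1.5(90°) = 1.5.
F_nw = 0.6 × 480 × 1.5 = 432 MPa.
R_n/Ω = (432 × 1103) / 2.0 × 10⁻³ = 238.2 kN.

R_n/Ω ≈ 238 kN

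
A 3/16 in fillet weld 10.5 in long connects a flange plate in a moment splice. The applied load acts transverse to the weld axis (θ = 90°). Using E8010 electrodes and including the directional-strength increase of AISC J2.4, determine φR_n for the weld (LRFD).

E80XX → F_EXX = 80 ksi.
t_e = 0.707 × 0.1875 = 0.1326 in; A_we = 0.1326 × 10.5 = 1.392 in².
Directional factor: 1.0 + 0.5 sin^1.5(90°) = 1.5.
F_nw = 0.6 × 80 × 1.5 = 72 ksi.
φR_n = 0.75 × 72 × 1.392 = 75.16 kip.

φR_n ≈ 75.2 kip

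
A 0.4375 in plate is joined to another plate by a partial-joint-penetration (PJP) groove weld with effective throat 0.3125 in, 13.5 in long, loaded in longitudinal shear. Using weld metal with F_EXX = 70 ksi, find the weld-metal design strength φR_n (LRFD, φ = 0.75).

Effective throat (given) t_e = 0.3125 in.
A_we = 0.3125 × 13.5 = 4.219 in².
F_nw = 0.6 F_EXX = 42 ksi.
φR_n = 0.75 × 42 × 4.219 = 132.9 kip.

φR_n ≈ 133 kip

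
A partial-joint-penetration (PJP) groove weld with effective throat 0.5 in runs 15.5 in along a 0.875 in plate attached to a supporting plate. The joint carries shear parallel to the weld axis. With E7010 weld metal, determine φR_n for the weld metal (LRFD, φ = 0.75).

E70XX → F_EXX = 70 ksi.
Effective throat (given) t_e = 0.5 in.
A_we = 0.5 × 15.5 = 7.75 in².
F_nw = 0.6 F_EXX = 42 ksi.
φR_n = 0.75 × 42 × 7.75 = 244.1 kip.

φR_n ≈ 244 kip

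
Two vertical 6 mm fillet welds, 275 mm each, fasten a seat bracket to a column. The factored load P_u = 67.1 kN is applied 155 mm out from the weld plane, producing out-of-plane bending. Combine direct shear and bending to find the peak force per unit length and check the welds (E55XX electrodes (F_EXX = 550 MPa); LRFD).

f_max ≈ 430 N/mm; adequate

L_w = 2 × 275 = 550 mm; section modulus (unit throat) S = 2 × L²/6 = 25210 mm².
Direct shear f_v = P/L_w = 67.1×10³/550 = 122 N/mm.
Moment M = P × e = 67.1×10³ × 155 = 10400000 N·mm; bending f_b = M/S = 412.6 N/mm.
f_max = √(f_v² + f_b²) = √(122² + 412.6²) = 430.2 N/mm.
φr_n = 0.75 × 0.6 × 550 × (0.707 × 6) = 1050 N/mm → adequate.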